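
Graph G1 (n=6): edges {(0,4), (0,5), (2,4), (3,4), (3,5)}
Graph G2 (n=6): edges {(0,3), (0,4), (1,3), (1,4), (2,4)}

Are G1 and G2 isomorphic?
Yes, isomorphic

The graphs are isomorphic.
One valid mapping φ: V(G1) → V(G2): 0→1, 1→5, 2→2, 3→0, 4→4, 5→3

Verify φ preserves adjacency — for each edge of G1, its image is an edge of G2:
  (0,4) → (φ(0),φ(4)) = (1,4) ∈ E(G2) ✓
  (0,5) → (φ(0),φ(5)) = (1,3) ∈ E(G2) ✓
  (2,4) → (φ(2),φ(4)) = (2,4) ∈ E(G2) ✓
  (3,4) → (φ(3),φ(4)) = (0,4) ∈ E(G2) ✓
  (3,5) → (φ(3),φ(5)) = (0,3) ∈ E(G2) ✓
All 5 edges of G1 map to edges of G2, and |E(G1)| = |E(G2)| = 5, so φ is a bijection on edges as well as vertices. Hence G1 ≅ G2.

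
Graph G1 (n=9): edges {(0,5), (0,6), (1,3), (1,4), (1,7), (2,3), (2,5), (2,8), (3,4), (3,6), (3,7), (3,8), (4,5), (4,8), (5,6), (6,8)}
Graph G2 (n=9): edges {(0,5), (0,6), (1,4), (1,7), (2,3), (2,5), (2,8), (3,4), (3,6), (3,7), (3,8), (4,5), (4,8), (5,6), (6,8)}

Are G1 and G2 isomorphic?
No, not isomorphic

The graphs are NOT isomorphic.

Counting edges: G1 has 16 edge(s); G2 has 15 edge(s).
Edge count is an isomorphism invariant (a bijection on vertices induces a bijection on edges), so differing edge counts rule out isomorphism.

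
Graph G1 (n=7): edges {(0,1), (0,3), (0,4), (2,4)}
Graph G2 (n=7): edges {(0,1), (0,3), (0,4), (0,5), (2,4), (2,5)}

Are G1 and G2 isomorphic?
No, not isomorphic

The graphs are NOT isomorphic.

Counting edges: G1 has 4 edge(s); G2 has 6 edge(s).
Edge count is an isomorphism invariant (a bijection on vertices induces a bijection on edges), so differing edge counts rule out isomorphism.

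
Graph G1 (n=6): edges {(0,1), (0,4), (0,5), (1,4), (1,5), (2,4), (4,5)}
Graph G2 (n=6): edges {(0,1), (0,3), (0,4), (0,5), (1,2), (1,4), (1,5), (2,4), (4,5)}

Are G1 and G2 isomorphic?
No, not isomorphic

The graphs are NOT isomorphic.

Counting edges: G1 has 7 edge(s); G2 has 9 edge(s).
Edge count is an isomorphism invariant (a bijection on vertices induces a bijection on edges), so differing edge counts rule out isomorphism.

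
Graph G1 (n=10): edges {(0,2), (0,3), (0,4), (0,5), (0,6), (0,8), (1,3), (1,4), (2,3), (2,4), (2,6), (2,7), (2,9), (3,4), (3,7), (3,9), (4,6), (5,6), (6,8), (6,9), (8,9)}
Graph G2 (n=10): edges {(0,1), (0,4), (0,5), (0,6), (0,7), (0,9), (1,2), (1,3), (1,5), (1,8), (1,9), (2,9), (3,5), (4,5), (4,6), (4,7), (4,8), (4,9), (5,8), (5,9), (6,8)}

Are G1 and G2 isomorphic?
Yes, isomorphic

The graphs are isomorphic.
One valid mapping φ: V(G1) → V(G2): 0→0, 1→2, 2→5, 3→1, 4→9, 5→7, 6→4, 7→3, 8→6, 9→8

Verify φ preserves adjacency — for each edge of G1, its image is an edge of G2:
  (0,2) → (φ(0),φ(2)) = (0,5) ∈ E(G2) ✓
  (0,3) → (φ(0),φ(3)) = (0,1) ∈ E(G2) ✓
  (0,4) → (φ(0),φ(4)) = (0,9) ∈ E(G2) ✓
  (0,5) → (φ(0),φ(5)) = (0,7) ∈ E(G2) ✓
  (0,6) → (φ(0),φ(6)) = (0,4) ∈ E(G2) ✓
  (0,8) → (φ(0),φ(8)) = (0,6) ∈ E(G2) ✓
  (1,3) → (φ(1),φ(3)) = (1,2) ∈ E(G2) ✓
  (1,4) → (φ(1),φ(4)) = (2,9) ∈ E(G2) ✓
  (2,3) → (φ(2),φ(3)) = (1,5) ∈ E(G2) ✓
  (2,4) → (φ(2),φ(4)) = (5,9) ∈ E(G2) ✓
  (2,6) → (φ(2),φ(6)) = (4,5) ∈ E(G2) ✓
  (2,7) → (φ(2),φ(7)) = (3,5) ∈ E(G2) ✓
  (2,9) → (φ(2),φ(9)) = (5,8) ∈ E(G2) ✓
  (3,4) → (φ(3),φ(4)) = (1,9) ∈ E(G2) ✓
  (3,7) → (φ(3),φ(7)) = (1,3) ∈ E(G2) ✓
  (3,9) → (φ(3),φ(9)) = (1,8) ∈ E(G2) ✓
  (4,6) → (φ(4),φ(6)) = (4,9) ∈ E(G2) ✓
  (5,6) → (φ(5),φ(6)) = (4,7) ∈ E(G2) ✓
  (6,8) → (φ(6),φ(8)) = (4,6) ∈ E(G2) ✓
  (6,9) → (φ(6),φ(9)) = (4,8) ∈ E(G2) ✓
  (8,9) → (φ(8),φ(9)) = (6,8) ∈ E(G2) ✓
All 21 edges of G1 map to edges of G2, and |E(G1)| = |E(G2)| = 21, so φ is a bijection on edges as well as vertices. Hence G1 ≅ G2.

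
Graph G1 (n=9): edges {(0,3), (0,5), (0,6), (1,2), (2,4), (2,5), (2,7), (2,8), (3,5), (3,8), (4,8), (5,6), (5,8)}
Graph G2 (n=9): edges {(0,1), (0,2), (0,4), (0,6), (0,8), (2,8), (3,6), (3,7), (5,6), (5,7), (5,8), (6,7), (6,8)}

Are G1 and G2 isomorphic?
Yes, isomorphic

The graphs are isomorphic.
One valid mapping φ: V(G1) → V(G2): 0→7, 1→4, 2→0, 3→5, 4→2, 5→6, 6→3, 7→1, 8→8

Verify φ preserves adjacency — for each edge of G1, its image is an edge of G2:
  (0,3) → (φ(0),φ(3)) = (5,7) ∈ E(G2) ✓
  (0,5) → (φ(0),φ(5)) = (6,7) ∈ E(G2) ✓
  (0,6) → (φ(0),φ(6)) = (3,7) ∈ E(G2) ✓
  (1,2) → (φ(1),φ(2)) = (0,4) ∈ E(G2) ✓
  (2,4) → (φ(2),φ(4)) = (0,2) ∈ E(G2) ✓
  (2,5) → (φ(2),φ(5)) = (0,6) ∈ E(G2) ✓
  (2,7) → (φ(2),φ(7)) = (0,1) ∈ E(G2) ✓
  (2,8) → (φ(2),φ(8)) = (0,8) ∈ E(G2) ✓
  (3,5) → (φ(3),φ(5)) = (5,6) ∈ E(G2) ✓
  (3,8) → (φ(3),φ(8)) = (5,8) ∈ E(G2) ✓
  (4,8) → (φ(4),φ(8)) = (2,8) ∈ E(G2) ✓
  (5,6) → (φ(5),φ(6)) = (3,6) ∈ E(G2) ✓
  (5,8) → (φ(5),φ(8)) = (6,8) ∈ E(G2) ✓
All 13 edges of G1 map to edges of G2, and |E(G1)| = |E(G2)| = 13, so φ is a bijection on edges as well as vertices. Hence G1 ≅ G2.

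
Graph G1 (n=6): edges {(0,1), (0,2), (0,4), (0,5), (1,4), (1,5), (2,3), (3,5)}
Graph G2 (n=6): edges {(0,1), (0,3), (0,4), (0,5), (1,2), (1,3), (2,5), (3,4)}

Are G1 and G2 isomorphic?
Yes, isomorphic

The graphs are isomorphic.
One valid mapping φ: V(G1) → V(G2): 0→0, 1→3, 2→5, 3→2, 4→4, 5→1

Verify φ preserves adjacency — for each edge of G1, its image is an edge of G2:
  (0,1) → (φ(0),φ(1)) = (0,3) ∈ E(G2) ✓
  (0,2) → (φ(0),φ(2)) = (0,5) ∈ E(G2) ✓
  (0,4) → (φ(0),φ(4)) = (0,4) ∈ E(G2) ✓
  (0,5) → (φ(0),φ(5)) = (0,1) ∈ E(G2) ✓
  (1,4) → (φ(1),φ(4)) = (3,4) ∈ E(G2) ✓
  (1,5) → (φ(1),φ(5)) = (1,3) ∈ E(G2) ✓
  (2,3) → (φ(2),φ(3)) = (2,5) ∈ E(G2) ✓
  (3,5) → (φ(3),φ(5)) = (1,2) ∈ E(G2) ✓
All 8 edges of G1 map to edges of G2, and |E(G1)| = |E(G2)| = 8, so φ is a bijection on edges as well as vertices. Hence G1 ≅ G2.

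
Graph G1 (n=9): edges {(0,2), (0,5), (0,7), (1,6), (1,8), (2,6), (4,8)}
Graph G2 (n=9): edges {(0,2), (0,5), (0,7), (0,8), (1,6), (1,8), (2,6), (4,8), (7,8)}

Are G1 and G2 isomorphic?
No, not isomorphic

The graphs are NOT isomorphic.

Counting edges: G1 has 7 edge(s); G2 has 9 edge(s).
Edge count is an isomorphism invariant (a bijection on vertices induces a bijection on edges), so differing edge counts rule out isomorphism.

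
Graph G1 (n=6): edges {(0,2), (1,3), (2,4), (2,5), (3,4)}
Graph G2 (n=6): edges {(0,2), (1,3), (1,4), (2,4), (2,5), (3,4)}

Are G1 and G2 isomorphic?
No, not isomorphic

The graphs are NOT isomorphic.

Counting edges: G1 has 5 edge(s); G2 has 6 edge(s).
Edge count is an isomorphism invariant (a bijection on vertices induces a bijection on edges), so differing edge counts rule out isomorphism.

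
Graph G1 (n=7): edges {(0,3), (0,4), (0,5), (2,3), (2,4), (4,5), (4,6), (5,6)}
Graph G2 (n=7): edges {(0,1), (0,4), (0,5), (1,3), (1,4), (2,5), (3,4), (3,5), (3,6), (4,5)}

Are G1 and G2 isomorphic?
No, not isomorphic

The graphs are NOT isomorphic.

Connected components of G1: 2 component(s) with vertex sets [[1], [0, 2, 3, 4, 5, 6]], sizes [1, 6].
Connected components of G2: 1 component(s) with vertex sets [[0, 1, 2, 3, 4, 5, 6]], sizes [7].
The number of connected components (and the multiset of component sizes) is an isomorphism invariant — an isomorphism maps each component of G1 bijectively onto a component of G2. Since G1 has 2 component(s) and G2 has 1, they cannot be isomorphic.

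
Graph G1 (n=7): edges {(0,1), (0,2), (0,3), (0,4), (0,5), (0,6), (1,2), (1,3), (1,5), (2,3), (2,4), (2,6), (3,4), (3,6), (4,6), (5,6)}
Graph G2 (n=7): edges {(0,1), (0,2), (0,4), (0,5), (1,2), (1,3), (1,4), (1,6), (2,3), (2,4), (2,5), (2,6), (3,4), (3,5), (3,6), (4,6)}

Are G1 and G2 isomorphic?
Yes, isomorphic

The graphs are isomorphic.
One valid mapping φ: V(G1) → V(G2): 0→2, 1→0, 2→1, 3→4, 4→6, 5→5, 6→3

Verify φ preserves adjacency — for each edge of G1, its image is an edge of G2:
  (0,1) → (φ(0),φ(1)) = (0,2) ∈ E(G2) ✓
  (0,2) → (φ(0),φ(2)) = (1,2) ∈ E(G2) ✓
  (0,3) → (φ(0),φ(3)) = (2,4) ∈ E(G2) ✓
  (0,4) → (φ(0),φ(4)) = (2,6) ∈ E(G2) ✓
  (0,5) → (φ(0),φ(5)) = (2,5) ∈ E(G2) ✓
  (0,6) → (φ(0),φ(6)) = (2,3) ∈ E(G2) ✓
  (1,2) → (φ(1),φ(2)) = (0,1) ∈ E(G2) ✓
  (1,3) → (φ(1),φ(3)) = (0,4) ∈ E(G2) ✓
  (1,5) → (φ(1),φ(5)) = (0,5) ∈ E(G2) ✓
  (2,3) → (φ(2),φ(3)) = (1,4) ∈ E(G2) ✓
  (2,4) → (φ(2),φ(4)) = (1,6) ∈ E(G2) ✓
  (2,6) → (φ(2),φ(6)) = (1,3) ∈ E(G2) ✓
  (3,4) → (φ(3),φ(4)) = (4,6) ∈ E(G2) ✓
  (3,6) → (φ(3),φ(6)) = (3,4) ∈ E(G2) ✓
  (4,6) → (φ(4),φ(6)) = (3,6) ∈ E(G2) ✓
  (5,6) → (φ(5),φ(6)) = (3,5) ∈ E(G2) ✓
All 16 edges of G1 map to edges of G2, and |E(G1)| = |E(G2)| = 16, so φ is a bijection on edges as well as vertices. Hence G1 ≅ G2.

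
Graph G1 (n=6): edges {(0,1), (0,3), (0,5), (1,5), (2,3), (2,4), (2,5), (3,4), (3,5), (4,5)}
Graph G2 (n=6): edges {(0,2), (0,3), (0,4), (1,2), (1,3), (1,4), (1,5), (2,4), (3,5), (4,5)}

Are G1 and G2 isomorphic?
No, not isomorphic

The graphs are NOT isomorphic.

Counting triangles (3-cliques): G1 has 6, G2 has 4.
Triangle count is an isomorphism invariant, so differing triangle counts rule out isomorphism.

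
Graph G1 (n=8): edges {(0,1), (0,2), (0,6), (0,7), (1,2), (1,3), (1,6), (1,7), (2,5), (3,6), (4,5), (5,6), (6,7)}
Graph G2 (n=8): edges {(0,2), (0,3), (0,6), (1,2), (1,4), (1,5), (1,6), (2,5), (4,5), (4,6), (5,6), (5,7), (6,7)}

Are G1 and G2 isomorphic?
Yes, isomorphic

The graphs are isomorphic.
One valid mapping φ: V(G1) → V(G2): 0→1, 1→5, 2→2, 3→7, 4→3, 5→0, 6→6, 7→4

Verify φ preserves adjacency — for each edge of G1, its image is an edge of G2:
  (0,1) → (φ(0),φ(1)) = (1,5) ∈ E(G2) ✓
  (0,2) → (φ(0),φ(2)) = (1,2) ∈ E(G2) ✓
  (0,6) → (φ(0),φ(6)) = (1,6) ∈ E(G2) ✓
  (0,7) → (φ(0),φ(7)) = (1,4) ∈ E(G2) ✓
  (1,2) → (φ(1),φ(2)) = (2,5) ∈ E(G2) ✓
  (1,3) → (φ(1),φ(3)) = (5,7) ∈ E(G2) ✓
  (1,6) → (φ(1),φ(6)) = (5,6) ∈ E(G2) ✓
  (1,7) → (φ(1),φ(7)) = (4,5) ∈ E(G2) ✓
  (2,5) → (φ(2),φ(5)) = (0,2) ∈ E(G2) ✓
  (3,6) → (φ(3),φ(6)) = (6,7) ∈ E(G2) ✓
  (4,5) → (φ(4),φ(5)) = (0,3) ∈ E(G2) ✓
  (5,6) → (φ(5),φ(6)) = (0,6) ∈ E(G2) ✓
  (6,7) → (φ(6),φ(7)) = (4,6) ∈ E(G2) ✓
All 13 edges of G1 map to edges of G2, and |E(G1)| = |E(G2)| = 13, so φ is a bijection on edges as well as vertices. Hence G1 ≅ G2.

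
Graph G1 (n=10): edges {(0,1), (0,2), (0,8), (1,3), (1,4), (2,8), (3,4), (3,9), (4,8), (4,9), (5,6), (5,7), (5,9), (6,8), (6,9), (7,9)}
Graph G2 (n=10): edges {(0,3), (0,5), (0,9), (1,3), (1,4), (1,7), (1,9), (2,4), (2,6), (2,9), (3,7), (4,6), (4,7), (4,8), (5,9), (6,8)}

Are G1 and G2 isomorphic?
Yes, isomorphic

The graphs are isomorphic.
One valid mapping φ: V(G1) → V(G2): 0→0, 1→3, 2→5, 3→7, 4→1, 5→6, 6→2, 7→8, 8→9, 9→4

Verify φ preserves adjacency — for each edge of G1, its image is an edge of G2:
  (0,1) → (φ(0),φ(1)) = (0,3) ∈ E(G2) ✓
  (0,2) → (φ(0),φ(2)) = (0,5) ∈ E(G2) ✓
  (0,8) → (φ(0),φ(8)) = (0,9) ∈ E(G2) ✓
  (1,3) → (φ(1),φ(3)) = (3,7) ∈ E(G2) ✓
  (1,4) → (φ(1),φ(4)) = (1,3) ∈ E(G2) ✓
  (2,8) → (φ(2),φ(8)) = (5,9) ∈ E(G2) ✓
  (3,4) → (φ(3),φ(4)) = (1,7) ∈ E(G2) ✓
  (3,9) → (φ(3),φ(9)) = (4,7) ∈ E(G2) ✓
  (4,8) → (φ(4),φ(8)) = (1,9) ∈ E(G2) ✓
  (4,9) → (φ(4),φ(9)) = (1,4) ∈ E(G2) ✓
  (5,6) → (φ(5),φ(6)) = (2,6) ∈ E(G2) ✓
  (5,7) → (φ(5),φ(7)) = (6,8) ∈ E(G2) ✓
  (5,9) → (φ(5),φ(9)) = (4,6) ∈ E(G2) ✓
  (6,8) → (φ(6),φ(8)) = (2,9) ∈ E(G2) ✓
  (6,9) → (φ(6),φ(9)) = (2,4) ∈ E(G2) ✓
  (7,9) → (φ(7),φ(9)) = (4,8) ∈ E(G2) ✓
All 16 edges of G1 map to edges of G2, and |E(G1)| = |E(G2)| = 16, so φ is a bijection on edges as well as vertices. Hence G1 ≅ G2.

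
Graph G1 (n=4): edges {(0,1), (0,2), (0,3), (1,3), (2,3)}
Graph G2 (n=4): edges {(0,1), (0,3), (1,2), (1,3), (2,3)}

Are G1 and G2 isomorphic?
Yes, isomorphic

The graphs are isomorphic.
One valid mapping φ: V(G1) → V(G2): 0→3, 1→2, 2→0, 3→1

Verify φ preserves adjacency — for each edge of G1, its image is an edge of G2:
  (0,1) → (φ(0),φ(1)) = (2,3) ∈ E(G2) ✓
  (0,2) → (φ(0),φ(2)) = (0,3) ∈ E(G2) ✓
  (0,3) → (φ(0),φ(3)) = (1,3) ∈ E(G2) ✓
  (1,3) → (φ(1),φ(3)) = (1,2) ∈ E(G2) ✓
  (2,3) → (φ(2),φ(3)) = (0,1) ∈ E(G2) ✓
All 5 edges of G1 map to edges of G2, and |E(G1)| = |E(G2)| = 5, so φ is a bijection on edges as well as vertices. Hence G1 ≅ G2.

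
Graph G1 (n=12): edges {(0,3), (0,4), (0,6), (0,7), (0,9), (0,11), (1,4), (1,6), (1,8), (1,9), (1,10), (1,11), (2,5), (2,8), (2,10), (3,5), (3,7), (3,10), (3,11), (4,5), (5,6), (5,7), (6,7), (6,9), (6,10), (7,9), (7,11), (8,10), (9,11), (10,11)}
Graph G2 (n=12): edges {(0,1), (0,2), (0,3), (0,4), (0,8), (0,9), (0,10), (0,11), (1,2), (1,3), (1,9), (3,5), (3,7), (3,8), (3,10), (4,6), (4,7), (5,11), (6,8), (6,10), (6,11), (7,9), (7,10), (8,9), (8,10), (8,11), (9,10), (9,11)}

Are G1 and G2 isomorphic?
No, not isomorphic

The graphs are NOT isomorphic.

Counting triangles (3-cliques): G1 has 19, G2 has 17.
Triangle count is an isomorphism invariant, so differing triangle counts rule out isomorphism.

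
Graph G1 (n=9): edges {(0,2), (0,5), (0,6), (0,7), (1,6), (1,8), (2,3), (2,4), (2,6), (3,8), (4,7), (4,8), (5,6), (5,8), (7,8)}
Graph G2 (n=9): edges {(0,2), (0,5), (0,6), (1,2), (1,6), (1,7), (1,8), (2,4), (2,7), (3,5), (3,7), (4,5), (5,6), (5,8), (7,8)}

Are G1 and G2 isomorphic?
Yes, isomorphic

The graphs are isomorphic.
One valid mapping φ: V(G1) → V(G2): 0→1, 1→3, 2→2, 3→4, 4→0, 5→8, 6→7, 7→6, 8→5

Verify φ preserves adjacency — for each edge of G1, its image is an edge of G2:
  (0,2) → (φ(0),φ(2)) = (1,2) ∈ E(G2) ✓
  (0,5) → (φ(0),φ(5)) = (1,8) ∈ E(G2) ✓
  (0,6) → (φ(0),φ(6)) = (1,7) ∈ E(G2) ✓
  (0,7) → (φ(0),φ(7)) = (1,6) ∈ E(G2) ✓
  (1,6) → (φ(1),φ(6)) = (3,7) ∈ E(G2) ✓
  (1,8) → (φ(1),φ(8)) = (3,5) ∈ E(G2) ✓
  (2,3) → (φ(2),φ(3)) = (2,4) ∈ E(G2) ✓
  (2,4) → (φ(2),φ(4)) = (0,2) ∈ E(G2) ✓
  (2,6) → (φ(2),φ(6)) = (2,7) ∈ E(G2) ✓
  (3,8) → (φ(3),φ(8)) = (4,5) ∈ E(G2) ✓
  (4,7) → (φ(4),φ(7)) = (0,6) ∈ E(G2) ✓
  (4,8) → (φ(4),φ(8)) = (0,5) ∈ E(G2) ✓
  (5,6) → (φ(5),φ(6)) = (7,8) ∈ E(G2) ✓
  (5,8) → (φ(5),φ(8)) = (5,8) ∈ E(G2) ✓
  (7,8) → (φ(7),φ(8)) = (5,6) ∈ E(G2) ✓
All 15 edges of G1 map to edges of G2, and |E(G1)| = |E(G2)| = 15, so φ is a bijection on edges as well as vertices. Hence G1 ≅ G2.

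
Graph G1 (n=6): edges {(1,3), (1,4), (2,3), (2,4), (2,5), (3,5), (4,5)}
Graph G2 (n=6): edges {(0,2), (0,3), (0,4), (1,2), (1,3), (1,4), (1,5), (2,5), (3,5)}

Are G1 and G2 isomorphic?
No, not isomorphic

The graphs are NOT isomorphic.

Connected components of G1: 2 component(s) with vertex sets [[0], [1, 2, 3, 4, 5]], sizes [1, 5].
Connected components of G2: 1 component(s) with vertex sets [[0, 1, 2, 3, 4, 5]], sizes [6].
The number of connected components (and the multiset of component sizes) is an isomorphism invariant — an isomorphism maps each component of G1 bijectively onto a component of G2. Since G1 has 2 component(s) and G2 has 1, they cannot be isomorphic.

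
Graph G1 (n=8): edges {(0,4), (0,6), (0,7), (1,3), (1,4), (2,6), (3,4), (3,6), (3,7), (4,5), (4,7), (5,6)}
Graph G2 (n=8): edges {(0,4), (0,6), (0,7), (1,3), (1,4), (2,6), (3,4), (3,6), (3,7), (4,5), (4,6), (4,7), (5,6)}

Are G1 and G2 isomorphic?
No, not isomorphic

The graphs are NOT isomorphic.

Counting edges: G1 has 12 edge(s); G2 has 13 edge(s).
Edge count is an isomorphism invariant (a bijection on vertices induces a bijection on edges), so differing edge counts rule out isomorphism.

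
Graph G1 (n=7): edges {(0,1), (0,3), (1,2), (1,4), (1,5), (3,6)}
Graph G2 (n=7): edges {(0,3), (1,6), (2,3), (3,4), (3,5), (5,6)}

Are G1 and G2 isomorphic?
Yes, isomorphic

The graphs are isomorphic.
One valid mapping φ: V(G1) → V(G2): 0→5, 1→3, 2→2, 3→6, 4→4, 5→0, 6→1

Verify φ preserves adjacency — for each edge of G1, its image is an edge of G2:
  (0,1) → (φ(0),φ(1)) = (3,5) ∈ E(G2) ✓
  (0,3) → (φ(0),φ(3)) = (5,6) ∈ E(G2) ✓
  (1,2) → (φ(1),φ(2)) = (2,3) ∈ E(G2) ✓
  (1,4) → (φ(1),φ(4)) = (3,4) ∈ E(G2) ✓
  (1,5) → (φ(1),φ(5)) = (0,3) ∈ E(G2) ✓
  (3,6) → (φ(3),φ(6)) = (1,6) ∈ E(G2) ✓
All 6 edges of G1 map to edges of G2, and |E(G1)| = |E(G2)| = 6, so φ is a bijection on edges as well as vertices. Hence G1 ≅ G2.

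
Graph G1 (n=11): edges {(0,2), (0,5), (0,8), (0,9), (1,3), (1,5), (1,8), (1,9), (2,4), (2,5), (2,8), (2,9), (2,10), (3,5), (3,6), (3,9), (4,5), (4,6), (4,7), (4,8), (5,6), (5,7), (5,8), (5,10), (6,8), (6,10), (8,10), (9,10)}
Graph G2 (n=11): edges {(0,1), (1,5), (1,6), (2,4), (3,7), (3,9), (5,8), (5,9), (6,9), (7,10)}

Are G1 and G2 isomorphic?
No, not isomorphic

The graphs are NOT isomorphic.

Connected components of G1: 1 component(s) with vertex sets [[0, 1, 2, 3, 4, 5, 6, 7, 8, 9, 10]], sizes [11].
Connected components of G2: 2 component(s) with vertex sets [[2, 4], [0, 1, 3, 5, 6, 7, 8, 9, 10]], sizes [2, 9].
The number of connected components (and the multiset of component sizes) is an isomorphism invariant — an isomorphism maps each component of G1 bijectively onto a component of G2. Since G1 has 1 component(s) and G2 has 2, they cannot be isomorphic.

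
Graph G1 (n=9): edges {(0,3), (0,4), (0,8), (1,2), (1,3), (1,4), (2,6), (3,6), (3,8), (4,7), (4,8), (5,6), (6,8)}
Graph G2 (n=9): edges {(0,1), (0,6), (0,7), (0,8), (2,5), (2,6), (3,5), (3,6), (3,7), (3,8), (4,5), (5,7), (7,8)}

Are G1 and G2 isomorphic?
Yes, isomorphic

The graphs are isomorphic.
One valid mapping φ: V(G1) → V(G2): 0→8, 1→6, 2→2, 3→3, 4→0, 5→4, 6→5, 7→1, 8→7

Verify φ preserves adjacency — for each edge of G1, its image is an edge of G2:
  (0,3) → (φ(0),φ(3)) = (3,8) ∈ E(G2) ✓
  (0,4) → (φ(0),φ(4)) = (0,8) ∈ E(G2) ✓
  (0,8) → (φ(0),φ(8)) = (7,8) ∈ E(G2) ✓
  (1,2) → (φ(1),φ(2)) = (2,6) ∈ E(G2) ✓
  (1,3) → (φ(1),φ(3)) = (3,6) ∈ E(G2) ✓
  (1,4) → (φ(1),φ(4)) = (0,6) ∈ E(G2) ✓
  (2,6) → (φ(2),φ(6)) = (2,5) ∈ E(G2) ✓
  (3,6) → (φ(3),φ(6)) = (3,5) ∈ E(G2) ✓
  (3,8) → (φ(3),φ(8)) = (3,7) ∈ E(G2) ✓
  (4,7) → (φ(4),φ(7)) = (0,1) ∈ E(G2) ✓
  (4,8) → (φ(4),φ(8)) = (0,7) ∈ E(G2) ✓
  (5,6) → (φ(5),φ(6)) = (4,5) ∈ E(G2) ✓
  (6,8) → (φ(6),φ(8)) = (5,7) ∈ E(G2) ✓
All 13 edges of G1 map to edges of G2, and |E(G1)| = |E(G2)| = 13, so φ is a bijection on edges as well as vertices. Hence G1 ≅ G2.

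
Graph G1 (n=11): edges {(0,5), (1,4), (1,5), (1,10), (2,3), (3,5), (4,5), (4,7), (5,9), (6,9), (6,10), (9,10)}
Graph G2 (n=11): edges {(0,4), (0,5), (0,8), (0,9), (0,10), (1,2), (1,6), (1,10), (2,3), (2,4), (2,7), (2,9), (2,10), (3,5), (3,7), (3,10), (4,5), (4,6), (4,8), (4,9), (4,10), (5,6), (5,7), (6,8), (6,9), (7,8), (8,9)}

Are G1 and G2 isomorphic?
No, not isomorphic

The graphs are NOT isomorphic.

Counting triangles (3-cliques): G1 has 2, G2 has 16.
Triangle count is an isomorphism invariant, so differing triangle counts rule out isomorphism.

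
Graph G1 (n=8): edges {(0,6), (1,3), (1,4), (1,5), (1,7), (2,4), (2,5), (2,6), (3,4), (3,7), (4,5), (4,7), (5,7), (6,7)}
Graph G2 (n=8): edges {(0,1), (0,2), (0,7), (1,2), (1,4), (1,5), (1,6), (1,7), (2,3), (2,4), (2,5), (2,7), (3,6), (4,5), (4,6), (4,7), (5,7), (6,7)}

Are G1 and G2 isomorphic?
No, not isomorphic

The graphs are NOT isomorphic.

Degrees in G1: deg(0)=1, deg(1)=4, deg(2)=3, deg(3)=3, deg(4)=5, deg(5)=4, deg(6)=3, deg(7)=5.
Sorted degree sequence of G1: [5, 5, 4, 4, 3, 3, 3, 1].
Degrees in G2: deg(0)=3, deg(1)=6, deg(2)=6, deg(3)=2, deg(4)=5, deg(5)=4, deg(6)=4, deg(7)=6.
Sorted degree sequence of G2: [6, 6, 6, 5, 4, 4, 3, 2].
The (sorted) degree sequence is an isomorphism invariant, so since G1 and G2 have different degree sequences they cannot be isomorphic.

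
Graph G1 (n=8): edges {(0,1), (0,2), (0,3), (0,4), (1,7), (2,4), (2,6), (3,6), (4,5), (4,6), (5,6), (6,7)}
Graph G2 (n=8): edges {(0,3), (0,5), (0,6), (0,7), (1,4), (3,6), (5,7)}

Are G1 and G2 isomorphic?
No, not isomorphic

The graphs are NOT isomorphic.

Connected components of G1: 1 component(s) with vertex sets [[0, 1, 2, 3, 4, 5, 6, 7]], sizes [8].
Connected components of G2: 3 component(s) with vertex sets [[2], [1, 4], [0, 3, 5, 6, 7]], sizes [1, 2, 5].
The number of connected components (and the multiset of component sizes) is an isomorphism invariant — an isomorphism maps each component of G1 bijectively onto a component of G2. Since G1 has 1 component(s) and G2 has 3, they cannot be isomorphic.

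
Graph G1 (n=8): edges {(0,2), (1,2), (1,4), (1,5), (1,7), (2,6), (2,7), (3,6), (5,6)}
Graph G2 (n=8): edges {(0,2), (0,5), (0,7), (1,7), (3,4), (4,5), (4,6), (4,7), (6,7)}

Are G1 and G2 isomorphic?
Yes, isomorphic

The graphs are isomorphic.
One valid mapping φ: V(G1) → V(G2): 0→1, 1→4, 2→7, 3→2, 4→3, 5→5, 6→0, 7→6

Verify φ preserves adjacency — for each edge of G1, its image is an edge of G2:
  (0,2) → (φ(0),φ(2)) = (1,7) ∈ E(G2) ✓
  (1,2) → (φ(1),φ(2)) = (4,7) ∈ E(G2) ✓
  (1,4) → (φ(1),φ(4)) = (3,4) ∈ E(G2) ✓
  (1,5) → (φ(1),φ(5)) = (4,5) ∈ E(G2) ✓
  (1,7) → (φ(1),φ(7)) = (4,6) ∈ E(G2) ✓
  (2,6) → (φ(2),φ(6)) = (0,7) ∈ E(G2) ✓
  (2,7) → (φ(2),φ(7)) = (6,7) ∈ E(G2) ✓
  (3,6) → (φ(3),φ(6)) = (0,2) ∈ E(G2) ✓
  (5,6) → (φ(5),φ(6)) = (0,5) ∈ E(G2) ✓
All 9 edges of G1 map to edges of G2, and |E(G1)| = |E(G2)| = 9, so φ is a bijection on edges as well as vertices. Hence G1 ≅ G2.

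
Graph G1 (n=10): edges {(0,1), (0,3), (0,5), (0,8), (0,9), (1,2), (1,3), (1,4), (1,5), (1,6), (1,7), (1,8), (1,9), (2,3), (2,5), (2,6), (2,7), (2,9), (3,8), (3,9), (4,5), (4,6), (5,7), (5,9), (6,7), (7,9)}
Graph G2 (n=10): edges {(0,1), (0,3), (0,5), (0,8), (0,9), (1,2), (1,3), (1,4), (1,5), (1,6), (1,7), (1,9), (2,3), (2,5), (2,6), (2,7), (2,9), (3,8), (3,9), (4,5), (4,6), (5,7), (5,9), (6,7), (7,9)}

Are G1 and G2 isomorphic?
No, not isomorphic

The graphs are NOT isomorphic.

Counting edges: G1 has 26 edge(s); G2 has 25 edge(s).
Edge count is an isomorphism invariant (a bijection on vertices induces a bijection on edges), so differing edge counts rule out isomorphism.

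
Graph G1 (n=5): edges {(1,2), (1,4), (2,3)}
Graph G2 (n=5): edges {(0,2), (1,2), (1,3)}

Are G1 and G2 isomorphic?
Yes, isomorphic

The graphs are isomorphic.
One valid mapping φ: V(G1) → V(G2): 0→4, 1→2, 2→1, 3→3, 4→0

Verify φ preserves adjacency — for each edge of G1, its image is an edge of G2:
  (1,2) → (φ(1),φ(2)) = (1,2) ∈ E(G2) ✓
  (1,4) → (φ(1),φ(4)) = (0,2) ∈ E(G2) ✓
  (2,3) → (φ(2),φ(3)) = (1,3) ∈ E(G2) ✓
All 3 edges of G1 map to edges of G2, and |E(G1)| = |E(G2)| = 3, so φ is a bijection on edges as well as vertices. Hence G1 ≅ G2.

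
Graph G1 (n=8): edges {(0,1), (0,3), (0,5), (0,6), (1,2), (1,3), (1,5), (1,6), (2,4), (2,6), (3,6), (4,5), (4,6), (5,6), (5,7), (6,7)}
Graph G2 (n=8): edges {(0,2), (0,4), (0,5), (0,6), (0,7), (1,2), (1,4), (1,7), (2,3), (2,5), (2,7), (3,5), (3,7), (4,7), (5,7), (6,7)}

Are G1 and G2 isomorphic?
Yes, isomorphic

The graphs are isomorphic.
One valid mapping φ: V(G1) → V(G2): 0→5, 1→2, 2→1, 3→3, 4→4, 5→0, 6→7, 7→6

Verify φ preserves adjacency — for each edge of G1, its image is an edge of G2:
  (0,1) → (φ(0),φ(1)) = (2,5) ∈ E(G2) ✓
  (0,3) → (φ(0),φ(3)) = (3,5) ∈ E(G2) ✓
  (0,5) → (φ(0),φ(5)) = (0,5) ∈ E(G2) ✓
  (0,6) → (φ(0),φ(6)) = (5,7) ∈ E(G2) ✓
  (1,2) → (φ(1),φ(2)) = (1,2) ∈ E(G2) ✓
  (1,3) → (φ(1),φ(3)) = (2,3) ∈ E(G2) ✓
  (1,5) → (φ(1),φ(5)) = (0,2) ∈ E(G2) ✓
  (1,6) → (φ(1),φ(6)) = (2,7) ∈ E(G2) ✓
  (2,4) → (φ(2),φ(4)) = (1,4) ∈ E(G2) ✓
  (2,6) → (φ(2),φ(6)) = (1,7) ∈ E(G2) ✓
  (3,6) → (φ(3),φ(6)) = (3,7) ∈ E(G2) ✓
  (4,5) → (φ(4),φ(5)) = (0,4) ∈ E(G2) ✓
  (4,6) → (φ(4),φ(6)) = (4,7) ∈ E(G2) ✓
  (5,6) → (φ(5),φ(6)) = (0,7) ∈ E(G2) ✓
  (5,7) → (φ(5),φ(7)) = (0,6) ∈ E(G2) ✓
  (6,7) → (φ(6),φ(7)) = (6,7) ∈ E(G2) ✓
All 16 edges of G1 map to edges of G2, and |E(G1)| = |E(G2)| = 16, so φ is a bijection on edges as well as vertices. Hence G1 ≅ G2.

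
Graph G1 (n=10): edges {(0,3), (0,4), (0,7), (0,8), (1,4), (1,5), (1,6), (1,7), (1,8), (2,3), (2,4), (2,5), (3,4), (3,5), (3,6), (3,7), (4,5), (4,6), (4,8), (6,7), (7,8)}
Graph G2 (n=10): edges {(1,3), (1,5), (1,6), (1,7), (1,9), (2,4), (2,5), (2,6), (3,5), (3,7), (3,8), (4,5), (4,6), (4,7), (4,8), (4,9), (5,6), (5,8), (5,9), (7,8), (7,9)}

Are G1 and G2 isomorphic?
Yes, isomorphic

The graphs are isomorphic.
One valid mapping φ: V(G1) → V(G2): 0→8, 1→1, 2→2, 3→4, 4→5, 5→6, 6→9, 7→7, 8→3, 9→0

Verify φ preserves adjacency — for each edge of G1, its image is an edge of G2:
  (0,3) → (φ(0),φ(3)) = (4,8) ∈ E(G2) ✓
  (0,4) → (φ(0),φ(4)) = (5,8) ∈ E(G2) ✓
  (0,7) → (φ(0),φ(7)) = (7,8) ∈ E(G2) ✓
  (0,8) → (φ(0),φ(8)) = (3,8) ∈ E(G2) ✓
  (1,4) → (φ(1),φ(4)) = (1,5) ∈ E(G2) ✓
  (1,5) → (φ(1),φ(5)) = (1,6) ∈ E(G2) ✓
  (1,6) → (φ(1),φ(6)) = (1,9) ∈ E(G2) ✓
  (1,7) → (φ(1),φ(7)) = (1,7) ∈ E(G2) ✓
  (1,8) → (φ(1),φ(8)) = (1,3) ∈ E(G2) ✓
  (2,3) → (φ(2),φ(3)) = (2,4) ∈ E(G2) ✓
  (2,4) → (φ(2),φ(4)) = (2,5) ∈ E(G2) ✓
  (2,5) → (φ(2),φ(5)) = (2,6) ∈ E(G2) ✓
  (3,4) → (φ(3),φ(4)) = (4,5) ∈ E(G2) ✓
  (3,5) → (φ(3),φ(5)) = (4,6) ∈ E(G2) ✓
  (3,6) → (φ(3),φ(6)) = (4,9) ∈ E(G2) ✓
  (3,7) → (φ(3),φ(7)) = (4,7) ∈ E(G2) ✓
  (4,5) → (φ(4),φ(5)) = (5,6) ∈ E(G2) ✓
  (4,6) → (φ(4),φ(6)) = (5,9) ∈ E(G2) ✓
  (4,8) → (φ(4),φ(8)) = (3,5) ∈ E(G2) ✓
  (6,7) → (φ(6),φ(7)) = (7,9) ∈ E(G2) ✓
  (7,8) → (φ(7),φ(8)) = (3,7) ∈ E(G2) ✓
All 21 edges of G1 map to edges of G2, and |E(G1)| = |E(G2)| = 21, so φ is a bijection on edges as well as vertices. Hence G1 ≅ G2.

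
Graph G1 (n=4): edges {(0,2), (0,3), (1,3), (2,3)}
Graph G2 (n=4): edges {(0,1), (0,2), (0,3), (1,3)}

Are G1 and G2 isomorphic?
Yes, isomorphic

The graphs are isomorphic.
One valid mapping φ: V(G1) → V(G2): 0→3, 1→2, 2→1, 3→0

Verify φ preserves adjacency — for each edge of G1, its image is an edge of G2:
  (0,2) → (φ(0),φ(2)) = (1,3) ∈ E(G2) ✓
  (0,3) → (φ(0),φ(3)) = (0,3) ∈ E(G2) ✓
  (1,3) → (φ(1),φ(3)) = (0,2) ∈ E(G2) ✓
  (2,3) → (φ(2),φ(3)) = (0,1) ∈ E(G2) ✓
All 4 edges of G1 map to edges of G2, and |E(G1)| = |E(G2)| = 4, so φ is a bijection on edges as well as vertices. Hence G1 ≅ G2.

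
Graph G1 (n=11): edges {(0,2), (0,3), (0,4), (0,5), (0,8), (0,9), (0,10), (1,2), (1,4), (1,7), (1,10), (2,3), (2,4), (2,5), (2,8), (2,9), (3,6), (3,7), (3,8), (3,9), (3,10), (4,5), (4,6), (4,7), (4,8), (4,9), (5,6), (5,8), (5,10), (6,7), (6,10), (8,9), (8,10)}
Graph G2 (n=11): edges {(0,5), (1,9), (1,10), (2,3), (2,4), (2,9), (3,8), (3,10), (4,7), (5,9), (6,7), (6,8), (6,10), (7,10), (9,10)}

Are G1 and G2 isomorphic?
No, not isomorphic

The graphs are NOT isomorphic.

Counting triangles (3-cliques): G1 has 34, G2 has 2.
Triangle count is an isomorphism invariant, so differing triangle counts rule out isomorphism.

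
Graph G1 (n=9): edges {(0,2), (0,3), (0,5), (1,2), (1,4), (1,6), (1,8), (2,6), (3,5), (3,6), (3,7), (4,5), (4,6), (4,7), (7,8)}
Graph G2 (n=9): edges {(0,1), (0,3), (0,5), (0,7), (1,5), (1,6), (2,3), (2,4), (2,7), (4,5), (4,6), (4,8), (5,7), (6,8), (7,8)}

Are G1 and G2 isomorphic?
Yes, isomorphic

The graphs are isomorphic.
One valid mapping φ: V(G1) → V(G2): 0→6, 1→0, 2→1, 3→4, 4→7, 5→8, 6→5, 7→2, 8→3

Verify φ preserves adjacency — for each edge of G1, its image is an edge of G2:
  (0,2) → (φ(0),φ(2)) = (1,6) ∈ E(G2) ✓
  (0,3) → (φ(0),φ(3)) = (4,6) ∈ E(G2) ✓
  (0,5) → (φ(0),φ(5)) = (6,8) ∈ E(G2) ✓
  (1,2) → (φ(1),φ(2)) = (0,1) ∈ E(G2) ✓
  (1,4) → (φ(1),φ(4)) = (0,7) ∈ E(G2) ✓
  (1,6) → (φ(1),φ(6)) = (0,5) ∈ E(G2) ✓
  (1,8) → (φ(1),φ(8)) = (0,3) ∈ E(G2) ✓
  (2,6) → (φ(2),φ(6)) = (1,5) ∈ E(G2) ✓
  (3,5) → (φ(3),φ(5)) = (4,8) ∈ E(G2) ✓
  (3,6) → (φ(3),φ(6)) = (4,5) ∈ E(G2) ✓
  (3,7) → (φ(3),φ(7)) = (2,4) ∈ E(G2) ✓
  (4,5) → (φ(4),φ(5)) = (7,8) ∈ E(G2) ✓
  (4,6) → (φ(4),φ(6)) = (5,7) ∈ E(G2) ✓
  (4,7) → (φ(4),φ(7)) = (2,7) ∈ E(G2) ✓
  (7,8) → (φ(7),φ(8)) = (2,3) ∈ E(G2) ✓
All 15 edges of G1 map to edges of G2, and |E(G1)| = |E(G2)| = 15, so φ is a bijection on edges as well as vertices. Hence G1 ≅ G2.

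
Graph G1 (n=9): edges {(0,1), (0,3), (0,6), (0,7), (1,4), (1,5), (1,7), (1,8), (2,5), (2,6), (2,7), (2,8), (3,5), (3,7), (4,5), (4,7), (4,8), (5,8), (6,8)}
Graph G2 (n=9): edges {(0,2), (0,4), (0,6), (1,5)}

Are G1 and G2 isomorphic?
No, not isomorphic

The graphs are NOT isomorphic.

Connected components of G1: 1 component(s) with vertex sets [[0, 1, 2, 3, 4, 5, 6, 7, 8]], sizes [9].
Connected components of G2: 5 component(s) with vertex sets [[3], [7], [8], [1, 5], [0, 2, 4, 6]], sizes [1, 1, 1, 2, 4].
The number of connected components (and the multiset of component sizes) is an isomorphism invariant — an isomorphism maps each component of G1 bijectively onto a component of G2. Since G1 has 1 component(s) and G2 has 5, they cannot be isomorphic.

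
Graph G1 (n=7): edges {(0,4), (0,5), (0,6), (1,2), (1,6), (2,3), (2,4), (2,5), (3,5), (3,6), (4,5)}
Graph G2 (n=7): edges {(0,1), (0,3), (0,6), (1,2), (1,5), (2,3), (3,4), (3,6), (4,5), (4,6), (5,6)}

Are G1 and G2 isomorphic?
Yes, isomorphic

The graphs are isomorphic.
One valid mapping φ: V(G1) → V(G2): 0→5, 1→2, 2→3, 3→0, 4→4, 5→6, 6→1

Verify φ preserves adjacency — for each edge of G1, its image is an edge of G2:
  (0,4) → (φ(0),φ(4)) = (4,5) ∈ E(G2) ✓
  (0,5) → (φ(0),φ(5)) = (5,6) ∈ E(G2) ✓
  (0,6) → (φ(0),φ(6)) = (1,5) ∈ E(G2) ✓
  (1,2) → (φ(1),φ(2)) = (2,3) ∈ E(G2) ✓
  (1,6) → (φ(1),φ(6)) = (1,2) ∈ E(G2) ✓
  (2,3) → (φ(2),φ(3)) = (0,3) ∈ E(G2) ✓
  (2,4) → (φ(2),φ(4)) = (3,4) ∈ E(G2) ✓
  (2,5) → (φ(2),φ(5)) = (3,6) ∈ E(G2) ✓
  (3,5) → (φ(3),φ(5)) = (0,6) ∈ E(G2) ✓
  (3,6) → (φ(3),φ(6)) = (0,1) ∈ E(G2) ✓
  (4,5) → (φ(4),φ(5)) = (4,6) ∈ E(G2) ✓
All 11 edges of G1 map to edges of G2, and |E(G1)| = |E(G2)| = 11, so φ is a bijection on edges as well as vertices. Hence G1 ≅ G2.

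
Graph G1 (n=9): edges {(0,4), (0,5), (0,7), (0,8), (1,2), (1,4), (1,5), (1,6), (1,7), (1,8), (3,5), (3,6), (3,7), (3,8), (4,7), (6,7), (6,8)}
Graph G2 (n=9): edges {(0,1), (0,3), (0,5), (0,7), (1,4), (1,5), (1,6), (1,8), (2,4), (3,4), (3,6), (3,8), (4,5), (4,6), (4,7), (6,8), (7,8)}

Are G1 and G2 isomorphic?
Yes, isomorphic

The graphs are isomorphic.
One valid mapping φ: V(G1) → V(G2): 0→0, 1→4, 2→2, 3→8, 4→5, 5→7, 6→6, 7→1, 8→3

Verify φ preserves adjacency — for each edge of G1, its image is an edge of G2:
  (0,4) → (φ(0),φ(4)) = (0,5) ∈ E(G2) ✓
  (0,5) → (φ(0),φ(5)) = (0,7) ∈ E(G2) ✓
  (0,7) → (φ(0),φ(7)) = (0,1) ∈ E(G2) ✓
  (0,8) → (φ(0),φ(8)) = (0,3) ∈ E(G2) ✓
  (1,2) → (φ(1),φ(2)) = (2,4) ∈ E(G2) ✓
  (1,4) → (φ(1),φ(4)) = (4,5) ∈ E(G2) ✓
  (1,5) → (φ(1),φ(5)) = (4,7) ∈ E(G2) ✓
  (1,6) → (φ(1),φ(6)) = (4,6) ∈ E(G2) ✓
  (1,7) → (φ(1),φ(7)) = (1,4) ∈ E(G2) ✓
  (1,8) → (φ(1),φ(8)) = (3,4) ∈ E(G2) ✓
  (3,5) → (φ(3),φ(5)) = (7,8) ∈ E(G2) ✓
  (3,6) → (φ(3),φ(6)) = (6,8) ∈ E(G2) ✓
  (3,7) → (φ(3),φ(7)) = (1,8) ∈ E(G2) ✓
  (3,8) → (φ(3),φ(8)) = (3,8) ∈ E(G2) ✓
  (4,7) → (φ(4),φ(7)) = (1,5) ∈ E(G2) ✓
  (6,7) → (φ(6),φ(7)) = (1,6) ∈ E(G2) ✓
  (6,8) → (φ(6),φ(8)) = (3,6) ∈ E(G2) ✓
All 17 edges of G1 map to edges of G2, and |E(G1)| = |E(G2)| = 17, so φ is a bijection on edges as well as vertices. Hence G1 ≅ G2.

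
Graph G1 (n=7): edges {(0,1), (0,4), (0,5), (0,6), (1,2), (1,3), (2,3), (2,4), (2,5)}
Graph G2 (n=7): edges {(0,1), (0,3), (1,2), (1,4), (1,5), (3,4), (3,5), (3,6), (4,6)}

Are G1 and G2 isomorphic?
Yes, isomorphic

The graphs are isomorphic.
One valid mapping φ: V(G1) → V(G2): 0→1, 1→4, 2→3, 3→6, 4→5, 5→0, 6→2

Verify φ preserves adjacency — for each edge of G1, its image is an edge of G2:
  (0,1) → (φ(0),φ(1)) = (1,4) ∈ E(G2) ✓
  (0,4) → (φ(0),φ(4)) = (1,5) ∈ E(G2) ✓
  (0,5) → (φ(0),φ(5)) = (0,1) ∈ E(G2) ✓
  (0,6) → (φ(0),φ(6)) = (1,2) ∈ E(G2) ✓
  (1,2) → (φ(1),φ(2)) = (3,4) ∈ E(G2) ✓
  (1,3) → (φ(1),φ(3)) = (4,6) ∈ E(G2) ✓
  (2,3) → (φ(2),φ(3)) = (3,6) ∈ E(G2) ✓
  (2,4) → (φ(2),φ(4)) = (3,5) ∈ E(G2) ✓
  (2,5) → (φ(2),φ(5)) = (0,3) ∈ E(G2) ✓
All 9 edges of G1 map to edges of G2, and |E(G1)| = |E(G2)| = 9, so φ is a bijection on edges as well as vertices. Hence G1 ≅ G2.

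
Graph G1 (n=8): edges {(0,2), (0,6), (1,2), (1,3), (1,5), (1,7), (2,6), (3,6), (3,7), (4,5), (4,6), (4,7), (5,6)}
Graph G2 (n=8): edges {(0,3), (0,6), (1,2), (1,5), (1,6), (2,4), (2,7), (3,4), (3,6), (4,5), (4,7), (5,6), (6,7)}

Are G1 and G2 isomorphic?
Yes, isomorphic

The graphs are isomorphic.
One valid mapping φ: V(G1) → V(G2): 0→0, 1→4, 2→3, 3→7, 4→1, 5→5, 6→6, 7→2

Verify φ preserves adjacency — for each edge of G1, its image is an edge of G2:
  (0,2) → (φ(0),φ(2)) = (0,3) ∈ E(G2) ✓
  (0,6) → (φ(0),φ(6)) = (0,6) ∈ E(G2) ✓
  (1,2) → (φ(1),φ(2)) = (3,4) ∈ E(G2) ✓
  (1,3) → (φ(1),φ(3)) = (4,7) ∈ E(G2) ✓
  (1,5) → (φ(1),φ(5)) = (4,5) ∈ E(G2) ✓
  (1,7) → (φ(1),φ(7)) = (2,4) ∈ E(G2) ✓
  (2,6) → (φ(2),φ(6)) = (3,6) ∈ E(G2) ✓
  (3,6) → (φ(3),φ(6)) = (6,7) ∈ E(G2) ✓
  (3,7) → (φ(3),φ(7)) = (2,7) ∈ E(G2) ✓
  (4,5) → (φ(4),φ(5)) = (1,5) ∈ E(G2) ✓
  (4,6) → (φ(4),φ(6)) = (1,6) ∈ E(G2) ✓
  (4,7) → (φ(4),φ(7)) = (1,2) ∈ E(G2) ✓
  (5,6) → (φ(5),φ(6)) = (5,6) ∈ E(G2) ✓
All 13 edges of G1 map to edges of G2, and |E(G1)| = |E(G2)| = 13, so φ is a bijection on edges as well as vertices. Hence G1 ≅ G2.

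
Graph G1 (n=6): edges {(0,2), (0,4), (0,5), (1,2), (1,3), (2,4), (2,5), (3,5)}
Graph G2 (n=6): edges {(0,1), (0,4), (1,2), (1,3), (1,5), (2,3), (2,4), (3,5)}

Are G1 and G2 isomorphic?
Yes, isomorphic

The graphs are isomorphic.
One valid mapping φ: V(G1) → V(G2): 0→3, 1→0, 2→1, 3→4, 4→5, 5→2

Verify φ preserves adjacency — for each edge of G1, its image is an edge of G2:
  (0,2) → (φ(0),φ(2)) = (1,3) ∈ E(G2) ✓
  (0,4) → (φ(0),φ(4)) = (3,5) ∈ E(G2) ✓
  (0,5) → (φ(0),φ(5)) = (2,3) ∈ E(G2) ✓
  (1,2) → (φ(1),φ(2)) = (0,1) ∈ E(G2) ✓
  (1,3) → (φ(1),φ(3)) = (0,4) ∈ E(G2) ✓
  (2,4) → (φ(2),φ(4)) = (1,5) ∈ E(G2) ✓
  (2,5) → (φ(2),φ(5)) = (1,2) ∈ E(G2) ✓
  (3,5) → (φ(3),φ(5)) = (2,4) ∈ E(G2) ✓
All 8 edges of G1 map to edges of G2, and |E(G1)| = |E(G2)| = 8, so φ is a bijection on edges as well as vertices. Hence G1 ≅ G2.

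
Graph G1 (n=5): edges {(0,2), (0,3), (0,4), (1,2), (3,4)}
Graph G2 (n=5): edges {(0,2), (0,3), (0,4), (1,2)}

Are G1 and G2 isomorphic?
No, not isomorphic

The graphs are NOT isomorphic.

Counting edges: G1 has 5 edge(s); G2 has 4 edge(s).
Edge count is an isomorphism invariant (a bijection on vertices induces a bijection on edges), so differing edge counts rule out isomorphism.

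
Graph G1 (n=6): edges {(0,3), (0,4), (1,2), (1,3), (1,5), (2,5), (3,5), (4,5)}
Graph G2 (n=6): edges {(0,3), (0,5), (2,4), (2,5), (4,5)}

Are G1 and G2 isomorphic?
No, not isomorphic

The graphs are NOT isomorphic.

Degrees in G1: deg(0)=2, deg(1)=3, deg(2)=2, deg(3)=3, deg(4)=2, deg(5)=4.
Sorted degree sequence of G1: [4, 3, 3, 2, 2, 2].
Degrees in G2: deg(0)=2, deg(1)=0, deg(2)=2, deg(3)=1, deg(4)=2, deg(5)=3.
Sorted degree sequence of G2: [3, 2, 2, 2, 1, 0].
The (sorted) degree sequence is an isomorphism invariant, so since G1 and G2 have different degree sequences they cannot be isomorphic.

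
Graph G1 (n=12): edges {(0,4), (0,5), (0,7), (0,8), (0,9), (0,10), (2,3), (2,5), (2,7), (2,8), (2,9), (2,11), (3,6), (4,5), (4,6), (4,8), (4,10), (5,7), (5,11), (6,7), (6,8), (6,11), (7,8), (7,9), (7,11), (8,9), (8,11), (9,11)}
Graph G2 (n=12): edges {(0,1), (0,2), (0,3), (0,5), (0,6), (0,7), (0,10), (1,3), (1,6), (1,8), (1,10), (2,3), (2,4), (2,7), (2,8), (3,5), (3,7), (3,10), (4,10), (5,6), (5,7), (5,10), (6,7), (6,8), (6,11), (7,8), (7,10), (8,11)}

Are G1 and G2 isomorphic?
Yes, isomorphic

The graphs are isomorphic.
One valid mapping φ: V(G1) → V(G2): 0→6, 1→9, 2→10, 3→4, 4→8, 5→1, 6→2, 7→0, 8→7, 9→5, 10→11, 11→3

Verify φ preserves adjacency — for each edge of G1, its image is an edge of G2:
  (0,4) → (φ(0),φ(4)) = (6,8) ∈ E(G2) ✓
  (0,5) → (φ(0),φ(5)) = (1,6) ∈ E(G2) ✓
  (0,7) → (φ(0),φ(7)) = (0,6) ∈ E(G2) ✓
  (0,8) → (φ(0),φ(8)) = (6,7) ∈ E(G2) ✓
  (0,9) → (φ(0),φ(9)) = (5,6) ∈ E(G2) ✓
  (0,10) → (φ(0),φ(10)) = (6,11) ∈ E(G2) ✓
  (2,3) → (φ(2),φ(3)) = (4,10) ∈ E(G2) ✓
  (2,5) → (φ(2),φ(5)) = (1,10) ∈ E(G2) ✓
  (2,7) → (φ(2),φ(7)) = (0,10) ∈ E(G2) ✓
  (2,8) → (φ(2),φ(8)) = (7,10) ∈ E(G2) ✓
  (2,9) → (φ(2),φ(9)) = (5,10) ∈ E(G2) ✓
  (2,11) → (φ(2),φ(11)) = (3,10) ∈ E(G2) ✓
  (3,6) → (φ(3),φ(6)) = (2,4) ∈ E(G2) ✓
  (4,5) → (φ(4),φ(5)) = (1,8) ∈ E(G2) ✓
  (4,6) → (φ(4),φ(6)) = (2,8) ∈ E(G2) ✓
  (4,8) → (φ(4),φ(8)) = (7,8) ∈ E(G2) ✓
  (4,10) → (φ(4),φ(10)) = (8,11) ∈ E(G2) ✓
  (5,7) → (φ(5),φ(7)) = (0,1) ∈ E(G2) ✓
  (5,11) → (φ(5),φ(11)) = (1,3) ∈ E(G2) ✓
  (6,7) → (φ(6),φ(7)) = (0,2) ∈ E(G2) ✓
  (6,8) → (φ(6),φ(8)) = (2,7) ∈ E(G2) ✓
  (6,11) → (φ(6),φ(11)) = (2,3) ∈ E(G2) ✓
  (7,8) → (φ(7),φ(8)) = (0,7) ∈ E(G2) ✓
  (7,9) → (φ(7),φ(9)) = (0,5) ∈ E(G2) ✓
  (7,11) → (φ(7),φ(11)) = (0,3) ∈ E(G2) ✓
  (8,9) → (φ(8),φ(9)) = (5,7) ∈ E(G2) ✓
  (8,11) → (φ(8),φ(11)) = (3,7) ∈ E(G2) ✓
  (9,11) → (φ(9),φ(11)) = (3,5) ∈ E(G2) ✓
All 28 edges of G1 map to edges of G2, and |E(G1)| = |E(G2)| = 28, so φ is a bijection on edges as well as vertices. Hence G1 ≅ G2.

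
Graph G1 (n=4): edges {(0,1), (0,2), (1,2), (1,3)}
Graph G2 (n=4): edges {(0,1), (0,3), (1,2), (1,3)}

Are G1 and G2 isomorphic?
Yes, isomorphic

The graphs are isomorphic.
One valid mapping φ: V(G1) → V(G2): 0→0, 1→1, 2→3, 3→2

Verify φ preserves adjacency — for each edge of G1, its image is an edge of G2:
  (0,1) → (φ(0),φ(1)) = (0,1) ∈ E(G2) ✓
  (0,2) → (φ(0),φ(2)) = (0,3) ∈ E(G2) ✓
  (1,2) → (φ(1),φ(2)) = (1,3) ∈ E(G2) ✓
  (1,3) → (φ(1),φ(3)) = (1,2) ∈ E(G2) ✓
All 4 edges of G1 map to edges of G2, and |E(G1)| = |E(G2)| = 4, so φ is a bijection on edges as well as vertices. Hence G1 ≅ G2.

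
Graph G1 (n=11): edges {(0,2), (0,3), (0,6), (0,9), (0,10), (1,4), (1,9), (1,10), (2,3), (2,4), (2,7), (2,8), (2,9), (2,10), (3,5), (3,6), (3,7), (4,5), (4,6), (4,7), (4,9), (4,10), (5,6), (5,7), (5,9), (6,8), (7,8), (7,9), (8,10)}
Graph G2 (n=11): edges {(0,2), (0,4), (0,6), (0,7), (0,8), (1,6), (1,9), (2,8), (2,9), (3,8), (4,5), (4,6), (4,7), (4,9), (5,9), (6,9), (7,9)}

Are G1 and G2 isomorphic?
No, not isomorphic

The graphs are NOT isomorphic.

Connected components of G1: 1 component(s) with vertex sets [[0, 1, 2, 3, 4, 5, 6, 7, 8, 9, 10]], sizes [11].
Connected components of G2: 2 component(s) with vertex sets [[10], [0, 1, 2, 3, 4, 5, 6, 7, 8, 9]], sizes [1, 10].
The number of connected components (and the multiset of component sizes) is an isomorphism invariant — an isomorphism maps each component of G1 bijectively onto a component of G2. Since G1 has 1 component(s) and G2 has 2, they cannot be isomorphic.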